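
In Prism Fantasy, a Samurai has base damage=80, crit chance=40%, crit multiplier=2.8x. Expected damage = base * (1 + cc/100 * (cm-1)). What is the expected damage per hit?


E[dmg] = base * (1 + crit_chance * (crit_mult - 1))
cc as decimal = 40/100 = 0.4
cm - 1 = 2.8 - 1 = 1.8
Bonus factor = 0.4 * 1.8 = 0.72
Total multiplier = 1 + 0.72 = 1.72
Expected damage = 80 * 1.72 = 137.60

137.60 damage


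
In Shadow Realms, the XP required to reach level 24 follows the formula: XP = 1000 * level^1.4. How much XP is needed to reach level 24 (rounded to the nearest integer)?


XP = 1000 * level^1.4
Substitute level = 24:
XP = 1000 * 24^1.4
= 1000 * 85.5649
= 85565

85565 XP


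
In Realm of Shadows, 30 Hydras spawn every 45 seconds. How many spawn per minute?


Spawns per minute = count * (60 / interval)
= 30 * (60 / 45)
= 30 * 1.3333
= 40.0

40.0 per minute


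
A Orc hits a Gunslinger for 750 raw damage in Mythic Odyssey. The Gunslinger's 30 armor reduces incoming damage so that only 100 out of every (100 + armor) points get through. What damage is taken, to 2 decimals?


actual = 750 * 100 / (100 + 30)
= 750 * 100 / 130
= 75000 / 130
= 576.92

576.92 damage


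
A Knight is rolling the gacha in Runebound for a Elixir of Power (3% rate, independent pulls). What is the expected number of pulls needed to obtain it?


Expected pulls for a geometric distribution = 1/p = 100 / rate%
= 100 / 3
= 33.33

33.33 pulls


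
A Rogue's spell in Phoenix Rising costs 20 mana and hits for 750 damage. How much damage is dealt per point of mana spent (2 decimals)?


Efficiency = damage / mana
= 750 / 20
= 37.50

37.50 dmg/mana


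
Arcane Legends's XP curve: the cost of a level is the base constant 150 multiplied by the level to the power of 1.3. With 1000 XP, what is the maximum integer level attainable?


XP = 150 * level^1.3, so level = (XP / 150)^(1/1.3)
= (1000 / 150)^(1/1.3)
= 6.6667^0.7692
= 4.303
Floor: level = 4

level 4


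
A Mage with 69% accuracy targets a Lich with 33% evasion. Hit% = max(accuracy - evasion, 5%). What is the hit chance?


accuracy - evasion = 69 - 33 = 36
Apply floor: max(36, 5) = 36
Hit chance = 36%

36%


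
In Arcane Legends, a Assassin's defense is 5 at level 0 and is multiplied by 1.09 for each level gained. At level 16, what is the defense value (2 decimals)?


value = base * growth^level
= 5 * 1.09^16
= 5 * 3.970306
= 19.85

19.85 defense


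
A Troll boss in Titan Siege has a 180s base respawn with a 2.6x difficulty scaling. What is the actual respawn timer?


Respawn time = base * multiplier
= 180 * 2.6
= 468.0 seconds

468.0 seconds


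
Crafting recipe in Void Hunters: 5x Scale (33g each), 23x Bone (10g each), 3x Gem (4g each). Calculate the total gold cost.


Cost breakdown:
  Scale: 5 * 33 = 165
  Bone: 23 * 10 = 230
  Gem: 3 * 4 = 12
Total = 165 + 230 + 12 = 407

407 gold


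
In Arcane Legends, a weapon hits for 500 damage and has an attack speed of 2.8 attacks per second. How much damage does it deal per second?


DPS = damage * attack_speed
= 500 * 2.8
= 1400.0

1400.0 DPS


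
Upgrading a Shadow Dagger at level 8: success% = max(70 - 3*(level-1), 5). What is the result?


raw_rate = 70 - 3 * (8 - 1)
= 70 - 3 * 7
= 70 - 21
= 49
Apply floor: max(49, 5) = 49%

49%


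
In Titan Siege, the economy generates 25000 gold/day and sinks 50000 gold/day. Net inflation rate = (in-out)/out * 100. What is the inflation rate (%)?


Net gold = 25000 - 50000 = -25000
Inflation rate = net / sunk * 100 = -25000 / 50000 * 100
= -0.5 * 100
= -50.00%

-50.00%


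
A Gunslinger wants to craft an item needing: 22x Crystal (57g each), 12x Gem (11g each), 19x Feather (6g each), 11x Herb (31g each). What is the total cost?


Cost breakdown:
  Crystal: 22 * 57 = 1254
  Gem: 12 * 11 = 132
  Feather: 19 * 6 = 114
  Herb: 11 * 31 = 341
Total = 1254 + 132 + 114 + 341 = 1841

1841 gold


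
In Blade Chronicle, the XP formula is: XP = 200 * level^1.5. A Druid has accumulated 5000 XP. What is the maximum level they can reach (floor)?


XP = 200 * level^1.5, so level = (XP / 200)^(1/1.5)
= (5000 / 200)^(1/1.5)
= 25.0^0.6667
= 8.5499
Floor: level = 8

level 8


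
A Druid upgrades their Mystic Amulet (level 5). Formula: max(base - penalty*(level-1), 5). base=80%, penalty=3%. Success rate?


raw_rate = 80 - 3 * (5 - 1)
= 80 - 3 * 4
= 80 - 12
= 68
Apply floor: max(68, 5) = 68%

68%


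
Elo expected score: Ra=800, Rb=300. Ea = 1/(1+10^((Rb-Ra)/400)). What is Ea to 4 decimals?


Elo expected score: Ea = 1/(1 + 10^((Rb-Ra)/400))
Rb - Ra = 300 - 800 = -500
(Rb-Ra)/400 = -500/400 = -1.25
10^-1.25 = 0.056234
Ea = 1/(1 + 0.056234) = 1/1.056234 = 0.9468

0.9468


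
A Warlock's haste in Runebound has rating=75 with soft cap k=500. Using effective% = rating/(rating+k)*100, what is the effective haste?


effective% = rating / (rating + k) * 100
= 75 / (75 + 500) * 100
= 75 / 575 * 100
= 0.130435 * 100
= 13.04%

13.04%


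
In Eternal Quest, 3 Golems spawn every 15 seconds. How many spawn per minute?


Spawns per minute = count * (60 / interval)
= 3 * (60 / 15)
= 3 * 4.0
= 12.0

12.0 per minute


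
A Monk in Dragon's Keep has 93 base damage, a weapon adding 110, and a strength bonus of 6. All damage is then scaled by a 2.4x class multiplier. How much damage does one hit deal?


Sum base + weapon + str = 93 + 110 + 6 = 209
Multiply by 2.4:
209 * 2.4 = 501.6

501.6 damage


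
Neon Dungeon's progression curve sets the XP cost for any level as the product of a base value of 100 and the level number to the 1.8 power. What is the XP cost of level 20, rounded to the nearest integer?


XP = 100 * level^1.8
Substitute level = 20:
XP = 100 * 20^1.8
= 100 * 219.7121
= 21971

21971 XP


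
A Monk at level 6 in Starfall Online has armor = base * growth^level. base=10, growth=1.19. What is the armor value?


value = base * growth^level
= 10 * 1.19^6
= 10 * 2.839761
= 28.40

28.40 armor


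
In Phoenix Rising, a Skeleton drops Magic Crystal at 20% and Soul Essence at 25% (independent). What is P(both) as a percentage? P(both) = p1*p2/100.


For independent events, P(both) = P(A) * P(B)
= 20% * 25%
= 500 / 100 %
= 5.0%

5.0%


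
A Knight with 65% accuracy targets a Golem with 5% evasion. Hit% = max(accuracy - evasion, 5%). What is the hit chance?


accuracy - evasion = 65 - 5 = 60
Apply floor: max(60, 5) = 60
Hit chance = 60%

60%


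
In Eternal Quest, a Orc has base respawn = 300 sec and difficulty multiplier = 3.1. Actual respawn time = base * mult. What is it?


Respawn time = base * multiplier
= 300 * 3.1
= 930.0 seconds

930.0 seconds


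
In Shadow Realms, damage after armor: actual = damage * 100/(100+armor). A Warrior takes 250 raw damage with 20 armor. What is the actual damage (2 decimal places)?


actual = 250 * 100 / (100 + 20)
= 250 * 100 / 120
= 25000 / 120
= 208.33

208.33 damage


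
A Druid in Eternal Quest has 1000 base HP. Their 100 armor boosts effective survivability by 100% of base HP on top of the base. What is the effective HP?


EHP = 1000 * (1 + 100/100)
= 1000 * (1 + 1.0)
= 1000 * 2.0
= 2000.0

2000.0 EHP


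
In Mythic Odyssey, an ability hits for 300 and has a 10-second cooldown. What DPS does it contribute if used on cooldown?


DPS = damage / cooldown
= 300 / 10
= 30.00

30.00 DPS


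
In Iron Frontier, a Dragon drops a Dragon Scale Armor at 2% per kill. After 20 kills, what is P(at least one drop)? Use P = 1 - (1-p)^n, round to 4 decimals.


P(at least one) = 1 - P(none) = 1 - (1-p)^n
p = 2/100 = 0.02
1 - p = 0.98
(1 - p)^20 = 0.98^20 = 0.667608
P(at least one) = 1 - 0.667608 = 0.3324

0.3324


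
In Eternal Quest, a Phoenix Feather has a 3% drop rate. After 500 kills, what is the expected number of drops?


Expected drops = kills * (drop_rate / 100)
= 500 * (3 / 100)
= 500 * 0.03
= 15.0

15.0 drops


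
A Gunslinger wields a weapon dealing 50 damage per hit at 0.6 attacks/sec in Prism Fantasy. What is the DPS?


DPS = damage * attack_speed
= 50 * 0.6
= 30.0

30.0 DPS


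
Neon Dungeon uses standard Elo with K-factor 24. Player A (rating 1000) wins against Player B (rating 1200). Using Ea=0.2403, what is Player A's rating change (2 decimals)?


Elo update: delta = K * (S - Ea), where S = 1 (wins)
S - Ea = 1 - 0.2403 = 0.7597
Rating change = 24 * 0.7597
= 18.23

18.23 rating points


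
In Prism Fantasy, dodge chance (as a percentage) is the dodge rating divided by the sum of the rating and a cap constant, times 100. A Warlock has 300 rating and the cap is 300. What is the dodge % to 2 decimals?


dodge% = 300 / (300 + 300) * 100
= 300 / 600 * 100
= 0.5 * 100
= 50.00%

50.00%


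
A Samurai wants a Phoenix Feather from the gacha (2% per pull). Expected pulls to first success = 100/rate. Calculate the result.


Expected pulls for a geometric distribution = 1/p = 100 / rate%
= 100 / 2
= 50.0

50.0 pulls


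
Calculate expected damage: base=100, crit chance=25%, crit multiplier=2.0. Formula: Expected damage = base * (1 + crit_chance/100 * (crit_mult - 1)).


E[dmg] = base * (1 + crit_chance * (crit_mult - 1))
cc as decimal = 25/100 = 0.25
cm - 1 = 2.0 - 1 = 1.0
Bonus factor = 0.25 * 1.0 = 0.25
Total multiplier = 1 + 0.25 = 1.25
Expected damage = 100 * 1.25 = 125.00

125.00 damage


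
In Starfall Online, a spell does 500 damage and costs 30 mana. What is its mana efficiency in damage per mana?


Efficiency = damage / mana
= 500 / 30
= 16.67

16.67 dmg/mana


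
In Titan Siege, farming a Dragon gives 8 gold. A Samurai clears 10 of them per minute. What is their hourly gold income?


Gold per minute = 8 * 10 = 80
Gold per hour = 80 * 60 = 4800

4800 gold/hour


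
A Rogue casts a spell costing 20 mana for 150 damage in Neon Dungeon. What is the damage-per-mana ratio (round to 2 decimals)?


Efficiency = damage / mana
= 150 / 20
= 7.50

7.50 dmg/mana


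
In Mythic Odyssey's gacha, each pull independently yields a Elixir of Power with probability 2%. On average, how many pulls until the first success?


Expected pulls for a geometric distribution = 1/p = 100 / rate%
= 100 / 2
= 50.0

50.0 pulls


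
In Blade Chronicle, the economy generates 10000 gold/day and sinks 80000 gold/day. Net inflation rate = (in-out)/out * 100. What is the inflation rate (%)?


Net gold = 10000 - 80000 = -70000
Inflation rate = net / sunk * 100 = -70000 / 80000 * 100
= -0.875 * 100
= -87.50%

-87.50%


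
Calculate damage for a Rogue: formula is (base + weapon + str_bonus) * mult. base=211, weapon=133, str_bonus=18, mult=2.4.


Sum base + weapon + str = 211 + 133 + 18 = 362
Multiply by 2.4:
362 * 2.4 = 868.8

868.8 damage


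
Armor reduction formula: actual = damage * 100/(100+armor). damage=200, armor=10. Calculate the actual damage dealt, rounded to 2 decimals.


actual = 200 * 100 / (100 + 10)
= 200 * 100 / 110
= 20000 / 110
= 181.82

181.82 damage


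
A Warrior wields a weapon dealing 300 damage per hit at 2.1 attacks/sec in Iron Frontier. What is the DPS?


DPS = damage * attack_speed
= 300 * 2.1
= 630.0

630.0 DPS


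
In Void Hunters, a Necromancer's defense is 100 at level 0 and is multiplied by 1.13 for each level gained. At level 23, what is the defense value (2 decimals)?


value = base * growth^level
= 100 * 1.13^23
= 100 * 16.626629
= 1662.66

1662.66 defense


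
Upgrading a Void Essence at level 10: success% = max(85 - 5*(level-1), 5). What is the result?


raw_rate = 85 - 5 * (10 - 1)
= 85 - 5 * 9
= 85 - 45
= 40
Apply floor: max(40, 5) = 40%

40%


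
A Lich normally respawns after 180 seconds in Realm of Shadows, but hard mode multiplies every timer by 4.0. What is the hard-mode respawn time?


Respawn time = base * multiplier
= 180 * 4.0
= 720.0 seconds

720.0 seconds


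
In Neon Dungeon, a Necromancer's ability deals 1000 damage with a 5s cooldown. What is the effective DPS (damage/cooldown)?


DPS = damage / cooldown
= 1000 / 5
= 200.00

200.00 DPS


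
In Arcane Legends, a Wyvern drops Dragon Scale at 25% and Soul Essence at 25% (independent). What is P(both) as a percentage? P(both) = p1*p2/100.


For independent events, P(both) = P(A) * P(B)
= 25% * 25%
= 625 / 100 %
= 6.25%

6.25%


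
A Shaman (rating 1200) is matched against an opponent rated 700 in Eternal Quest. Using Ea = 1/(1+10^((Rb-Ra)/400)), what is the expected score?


Elo expected score: Ea = 1/(1 + 10^((Rb-Ra)/400))
Rb - Ra = 700 - 1200 = -500
(Rb-Ra)/400 = -500/400 = -1.25
10^-1.25 = 0.056234
Ea = 1/(1 + 0.056234) = 1/1.056234 = 0.9468

0.9468


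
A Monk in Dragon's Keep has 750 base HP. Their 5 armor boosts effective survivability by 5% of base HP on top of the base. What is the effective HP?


EHP = 750 * (1 + 5/100)
= 750 * (1 + 0.05)
= 750 * 1.05
= 787.5

787.5 EHP


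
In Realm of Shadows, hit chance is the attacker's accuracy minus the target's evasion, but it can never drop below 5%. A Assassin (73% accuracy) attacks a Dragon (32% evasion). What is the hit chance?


accuracy - evasion = 73 - 32 = 41
Apply floor: max(41, 5) = 41
Hit chance = 41%

41%


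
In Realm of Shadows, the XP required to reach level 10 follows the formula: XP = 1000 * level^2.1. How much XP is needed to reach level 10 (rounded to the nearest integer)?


XP = 1000 * level^2.1
Substitute level = 10:
XP = 1000 * 10^2.1
= 1000 * 125.8925
= 125893

125893 XP


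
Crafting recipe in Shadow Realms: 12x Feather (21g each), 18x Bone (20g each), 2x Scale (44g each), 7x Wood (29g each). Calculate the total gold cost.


Cost breakdown:
  Feather: 12 * 21 = 252
  Bone: 18 * 20 = 360
  Scale: 2 * 44 = 88
  Wood: 7 * 29 = 203
Total = 252 + 360 + 88 + 203 = 903

903 gold


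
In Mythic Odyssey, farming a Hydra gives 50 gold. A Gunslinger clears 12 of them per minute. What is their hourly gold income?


Gold per minute = 50 * 12 = 600
Gold per hour = 600 * 60 = 36000

36000 gold/hour


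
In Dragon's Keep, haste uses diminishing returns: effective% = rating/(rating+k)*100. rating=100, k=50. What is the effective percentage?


effective% = rating / (rating + k) * 100
= 100 / (100 + 50) * 100
= 100 / 150 * 100
= 0.666667 * 100
= 66.67%

66.67%


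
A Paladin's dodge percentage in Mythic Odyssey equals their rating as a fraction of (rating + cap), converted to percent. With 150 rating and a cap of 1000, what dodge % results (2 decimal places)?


dodge% = 150 / (150 + 1000) * 100
= 150 / 1150 * 100
= 0.130435 * 100
= 13.04%

13.04%


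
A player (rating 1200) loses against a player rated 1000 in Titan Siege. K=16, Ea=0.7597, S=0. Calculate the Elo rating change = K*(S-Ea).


Elo update: delta = K * (S - Ea), where S = 0 (loses)
S - Ea = 0 - 0.7597 = -0.7597
Rating change = 16 * -0.7597
= -12.16

-12.16 rating points


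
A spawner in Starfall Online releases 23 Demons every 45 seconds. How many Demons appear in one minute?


Spawns per minute = count * (60 / interval)
= 23 * (60 / 45)
= 23 * 1.3333
= 30.67

30.67 per minute


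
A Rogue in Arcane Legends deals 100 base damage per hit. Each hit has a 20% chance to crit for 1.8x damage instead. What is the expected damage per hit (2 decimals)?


E[dmg] = base * (1 + crit_chance * (crit_mult - 1))
cc as decimal = 20/100 = 0.2
cm - 1 = 1.8 - 1 = 0.8
Bonus factor = 0.2 * 0.8 = 0.16
Total multiplier = 1 + 0.16 = 1.16
Expected damage = 100 * 1.16 = 116.00

116.00 damage


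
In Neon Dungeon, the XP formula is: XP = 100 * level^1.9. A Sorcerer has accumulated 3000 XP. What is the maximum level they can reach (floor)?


XP = 100 * level^1.9, so level = (XP / 100)^(1/1.9)
= (3000 / 100)^(1/1.9)
= 30.0^0.5263
= 5.9901
Floor: level = 5

level 5


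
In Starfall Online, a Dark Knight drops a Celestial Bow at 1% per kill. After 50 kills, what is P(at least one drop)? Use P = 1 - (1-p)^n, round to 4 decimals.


P(at least one) = 1 - P(none) = 1 - (1-p)^n
p = 1/100 = 0.01
1 - p = 0.99
(1 - p)^50 = 0.99^50 = 0.605006
P(at least one) = 1 - 0.605006 = 0.3950

0.3950


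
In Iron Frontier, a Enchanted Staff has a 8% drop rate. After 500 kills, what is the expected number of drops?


Expected drops = kills * (drop_rate / 100)
= 500 * (8 / 100)
= 500 * 0.08
= 40.0

40.0 drops


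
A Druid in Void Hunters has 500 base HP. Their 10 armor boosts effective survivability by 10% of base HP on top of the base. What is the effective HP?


EHP = 500 * (1 + 10/100)
= 500 * (1 + 0.1)
= 500 * 1.1
= 550.0

550.0 EHP


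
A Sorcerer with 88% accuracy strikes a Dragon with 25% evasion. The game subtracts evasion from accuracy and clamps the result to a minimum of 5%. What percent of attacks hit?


accuracy - evasion = 88 - 25 = 63
Apply floor: max(63, 5) = 63
Hit chance = 63%

63%


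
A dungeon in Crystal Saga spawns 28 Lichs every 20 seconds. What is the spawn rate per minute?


Spawns per minute = count * (60 / interval)
= 28 * (60 / 20)
= 28 * 3.0
= 84.0

84.0 per minute


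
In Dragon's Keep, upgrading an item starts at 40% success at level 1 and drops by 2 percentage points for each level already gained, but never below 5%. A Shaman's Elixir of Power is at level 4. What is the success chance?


raw_rate = 40 - 2 * (4 - 1)
= 40 - 2 * 3
= 40 - 6
= 34
Apply floor: max(34, 5) = 34%

34%


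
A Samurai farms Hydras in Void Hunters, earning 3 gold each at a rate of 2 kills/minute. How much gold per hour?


Gold per minute = 3 * 2 = 6
Gold per hour = 6 * 60 = 360

360 gold/hour


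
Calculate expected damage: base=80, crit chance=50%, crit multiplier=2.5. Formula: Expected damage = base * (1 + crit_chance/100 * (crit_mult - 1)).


E[dmg] = base * (1 + crit_chance * (crit_mult - 1))
cc as decimal = 50/100 = 0.5
cm - 1 = 2.5 - 1 = 1.5
Bonus factor = 0.5 * 1.5 = 0.75
Total multiplier = 1 + 0.75 = 1.75
Expected damage = 80 * 1.75 = 140.00

140.00 damage


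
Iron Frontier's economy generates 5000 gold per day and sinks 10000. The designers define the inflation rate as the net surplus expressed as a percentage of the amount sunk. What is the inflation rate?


Net gold = 5000 - 10000 = -5000
Inflation rate = net / sunk * 100 = -5000 / 10000 * 100
= -0.5 * 100
= -50.00%

-50.00%


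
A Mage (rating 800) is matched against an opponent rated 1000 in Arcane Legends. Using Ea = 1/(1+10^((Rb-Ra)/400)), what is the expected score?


Elo expected score: Ea = 1/(1 + 10^((Rb-Ra)/400))
Rb - Ra = 1000 - 800 = 200
(Rb-Ra)/400 = 200/400 = 0.5
10^0.5 = 3.162278
Ea = 1/(1 + 3.162278) = 1/4.162278 = 0.2403

0.2403


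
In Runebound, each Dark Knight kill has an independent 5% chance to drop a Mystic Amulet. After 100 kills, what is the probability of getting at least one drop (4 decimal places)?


P(at least one) = 1 - P(none) = 1 - (1-p)^n
p = 5/100 = 0.05
1 - p = 0.95
(1 - p)^100 = 0.95^100 = 0.005921
P(at least one) = 1 - 0.005921 = 0.9941

0.9941


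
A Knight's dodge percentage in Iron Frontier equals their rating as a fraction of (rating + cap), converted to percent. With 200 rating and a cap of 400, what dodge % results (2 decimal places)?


dodge% = 200 / (200 + 400) * 100
= 200 / 600 * 100
= 0.333333 * 100
= 33.33%

33.33%


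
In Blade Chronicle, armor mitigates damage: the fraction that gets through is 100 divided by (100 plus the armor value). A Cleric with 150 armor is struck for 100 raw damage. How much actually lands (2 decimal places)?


actual = 100 * 100 / (100 + 150)
= 100 * 100 / 250
= 10000 / 250
= 40.00

40.00 damage


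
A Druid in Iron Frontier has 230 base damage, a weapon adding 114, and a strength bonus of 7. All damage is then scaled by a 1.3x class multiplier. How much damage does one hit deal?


Sum base + weapon + str = 230 + 114 + 7 = 351
Multiply by 1.3:
351 * 1.3 = 456.3

456.3 damage


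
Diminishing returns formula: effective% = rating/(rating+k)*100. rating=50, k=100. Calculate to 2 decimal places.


effective% = rating / (rating + k) * 100
= 50 / (50 + 100) * 100
= 50 / 150 * 100
= 0.333333 * 100
= 33.33%

33.33%


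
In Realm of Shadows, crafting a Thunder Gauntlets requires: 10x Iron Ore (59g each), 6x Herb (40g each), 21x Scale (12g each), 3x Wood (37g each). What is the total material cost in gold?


Cost breakdown:
  Iron Ore: 10 * 59 = 590
  Herb: 6 * 40 = 240
  Scale: 21 * 12 = 252
  Wood: 3 * 37 = 111
Total = 590 + 240 + 252 + 111 = 1193

1193 gold


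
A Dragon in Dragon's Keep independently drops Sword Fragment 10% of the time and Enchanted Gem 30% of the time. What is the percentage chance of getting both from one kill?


For independent events, P(both) = P(A) * P(B)
= 10% * 30%
= 300 / 100 %
= 3.0%

3.0%


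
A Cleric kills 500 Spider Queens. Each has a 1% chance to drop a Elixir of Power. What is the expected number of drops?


Expected drops = kills * (drop_rate / 100)
= 500 * (1 / 100)
= 500 * 0.01
= 5.0

5.0 drops


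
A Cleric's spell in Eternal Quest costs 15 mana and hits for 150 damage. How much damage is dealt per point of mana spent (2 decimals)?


Efficiency = damage / mana
= 150 / 15
= 10.00

10.00 dmg/mana


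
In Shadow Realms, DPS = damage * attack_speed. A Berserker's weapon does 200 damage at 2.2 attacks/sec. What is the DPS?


DPS = damage * attack_speed
= 200 * 2.2
= 440.0

440.0 DPS


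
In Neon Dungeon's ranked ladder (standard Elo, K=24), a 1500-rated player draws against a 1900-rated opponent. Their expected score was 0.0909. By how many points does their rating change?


Elo update: delta = K * (S - Ea), where S = 0.5 (draws)
S - Ea = 0.5 - 0.0909 = 0.4091
Rating change = 24 * 0.4091
= 9.82

9.82 rating points


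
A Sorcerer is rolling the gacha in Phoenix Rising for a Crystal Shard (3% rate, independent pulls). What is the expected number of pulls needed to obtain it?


Expected pulls for a geometric distribution = 1/p = 100 / rate%
= 100 / 3
= 33.33

33.33 pulls


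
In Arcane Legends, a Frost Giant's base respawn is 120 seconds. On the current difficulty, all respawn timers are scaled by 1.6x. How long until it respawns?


Respawn time = base * multiplier
= 120 * 1.6
= 192.0 seconds

192.0 seconds


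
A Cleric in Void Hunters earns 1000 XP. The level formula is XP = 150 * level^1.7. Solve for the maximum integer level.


XP = 150 * level^1.7, so level = (XP / 150)^(1/1.7)
= (1000 / 150)^(1/1.7)
= 6.6667^0.5882
= 3.0525
Floor: level = 3

level 3


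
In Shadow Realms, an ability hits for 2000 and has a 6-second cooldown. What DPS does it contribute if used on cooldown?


DPS = damage / cooldown
= 2000 / 6
= 333.33

333.33 DPS


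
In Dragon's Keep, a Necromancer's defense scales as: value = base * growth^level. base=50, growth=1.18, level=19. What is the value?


value = base * growth^level
= 50 * 1.18^19
= 50 * 23.214436
= 1160.72

1160.72 defense


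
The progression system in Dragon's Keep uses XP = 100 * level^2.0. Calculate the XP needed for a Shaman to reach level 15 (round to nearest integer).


XP = 100 * level^2.0
Substitute level = 15:
XP = 100 * 15^2.0
= 100 * 225.0
= 22500

22500 XP


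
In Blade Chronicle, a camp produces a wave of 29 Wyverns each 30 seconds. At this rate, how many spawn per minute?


Spawns per minute = count * (60 / interval)
= 29 * (60 / 30)
= 29 * 2.0
= 58.0

58.0 per minute


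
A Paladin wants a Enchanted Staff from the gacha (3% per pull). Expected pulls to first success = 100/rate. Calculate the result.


Expected pulls for a geometric distribution = 1/p = 100 / rate%
= 100 / 3
= 33.33

33.33 pulls


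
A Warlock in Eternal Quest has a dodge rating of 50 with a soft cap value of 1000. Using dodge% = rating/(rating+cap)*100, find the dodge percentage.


dodge% = 50 / (50 + 1000) * 100
= 50 / 1050 * 100
= 0.047619 * 100
= 4.76%

4.76%


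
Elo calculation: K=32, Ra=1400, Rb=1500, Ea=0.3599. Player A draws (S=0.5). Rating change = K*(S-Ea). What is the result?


Elo update: delta = K * (S - Ea), where S = 0.5 (draws)
S - Ea = 0.5 - 0.3599 = 0.1401
Rating change = 32 * 0.1401
= 4.48

4.48 rating points


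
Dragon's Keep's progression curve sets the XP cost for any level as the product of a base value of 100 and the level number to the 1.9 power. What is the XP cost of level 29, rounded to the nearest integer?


XP = 100 * level^1.9
Substitute level = 29:
XP = 100 * 29^1.9
= 100 * 600.5597
= 60056

60056 XP


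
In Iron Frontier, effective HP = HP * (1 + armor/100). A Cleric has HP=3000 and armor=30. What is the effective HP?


EHP = 3000 * (1 + 30/100)
= 3000 * (1 + 0.3)
= 3000 * 1.3
= 3900.0

3900.0 EHP


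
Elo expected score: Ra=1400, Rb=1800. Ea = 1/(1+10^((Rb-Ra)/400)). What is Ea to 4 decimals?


Elo expected score: Ea = 1/(1 + 10^((Rb-Ra)/400))
Rb - Ra = 1800 - 1400 = 400
(Rb-Ra)/400 = 400/400 = 1.0
10^1.0 = 10.0
Ea = 1/(1 + 10.0) = 1/11.0 = 0.0909

0.0909


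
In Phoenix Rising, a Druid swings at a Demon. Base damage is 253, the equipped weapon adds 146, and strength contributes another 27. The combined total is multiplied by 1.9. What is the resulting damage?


Sum base + weapon + str = 253 + 146 + 27 = 426
Multiply by 1.9:
426 * 1.9 = 809.4

809.4 damage


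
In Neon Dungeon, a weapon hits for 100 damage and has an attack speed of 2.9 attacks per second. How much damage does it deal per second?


DPS = damage * attack_speed
= 100 * 2.9
= 290.0

290.0 DPS


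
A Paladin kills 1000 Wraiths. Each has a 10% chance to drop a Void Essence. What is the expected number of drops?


Expected drops = kills * (drop_rate / 100)
= 1000 * (10 / 100)
= 1000 * 0.1
= 100.0

100.0 drops


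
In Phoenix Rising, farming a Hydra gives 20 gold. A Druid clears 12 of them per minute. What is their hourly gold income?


Gold per minute = 20 * 12 = 240
Gold per hour = 240 * 60 = 14400

14400 gold/hour


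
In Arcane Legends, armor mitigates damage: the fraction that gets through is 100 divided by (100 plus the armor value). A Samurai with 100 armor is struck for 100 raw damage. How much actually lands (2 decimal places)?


actual = 100 * 100 / (100 + 100)
= 100 * 100 / 200
= 10000 / 200
= 50.00

50.00 damage


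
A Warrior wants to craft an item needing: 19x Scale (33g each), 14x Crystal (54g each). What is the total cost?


Cost breakdown:
  Scale: 19 * 33 = 627
  Crystal: 14 * 54 = 756
Total = 627 + 756 = 1383

1383 gold


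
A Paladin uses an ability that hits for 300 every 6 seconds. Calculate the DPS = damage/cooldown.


DPS = damage / cooldown
= 300 / 6
= 50.00

50.00 DPS


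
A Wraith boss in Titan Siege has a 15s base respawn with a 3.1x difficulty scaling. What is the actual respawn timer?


Respawn time = base * multiplier
= 15 * 3.1
= 46.5 seconds

46.5 seconds


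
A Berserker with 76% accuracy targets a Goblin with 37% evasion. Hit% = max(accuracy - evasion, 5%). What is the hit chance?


accuracy - evasion = 76 - 37 = 39
Apply floor: max(39, 5) = 39
Hit chance = 39%

39%


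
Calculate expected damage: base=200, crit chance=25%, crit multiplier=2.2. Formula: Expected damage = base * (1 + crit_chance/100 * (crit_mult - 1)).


E[dmg] = base * (1 + crit_chance * (crit_mult - 1))
cc as decimal = 25/100 = 0.25
cm - 1 = 2.2 - 1 = 1.2
Bonus factor = 0.25 * 1.2 = 0.3
Total multiplier = 1 + 0.3 = 1.3
Expected damage = 200 * 1.3 = 260.00

260.00 damage


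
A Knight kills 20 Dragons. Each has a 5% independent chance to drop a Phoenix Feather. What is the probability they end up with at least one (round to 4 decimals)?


P(at least one) = 1 - P(none) = 1 - (1-p)^n
p = 5/100 = 0.05
1 - p = 0.95
(1 - p)^20 = 0.95^20 = 0.358486
P(at least one) = 1 - 0.358486 = 0.6415

0.6415


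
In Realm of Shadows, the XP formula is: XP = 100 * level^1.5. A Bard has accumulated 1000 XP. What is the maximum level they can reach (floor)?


XP = 100 * level^1.5, so level = (XP / 100)^(1/1.5)
= (1000 / 100)^(1/1.5)
= 10.0^0.6667
= 4.6416
Floor: level = 4

level 4


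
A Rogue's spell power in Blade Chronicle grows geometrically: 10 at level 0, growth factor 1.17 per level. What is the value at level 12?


value = base * growth^level
= 10 * 1.17^12
= 10 * 6.580067
= 65.80

65.80 spell power


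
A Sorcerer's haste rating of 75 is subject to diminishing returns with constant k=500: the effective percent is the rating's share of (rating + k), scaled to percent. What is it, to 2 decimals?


effective% = rating / (rating + k) * 100
= 75 / (75 + 500) * 100
= 75 / 575 * 100
= 0.130435 * 100
= 13.04%

13.04%


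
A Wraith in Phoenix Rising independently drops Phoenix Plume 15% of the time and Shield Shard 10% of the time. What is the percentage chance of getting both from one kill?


For independent events, P(both) = P(A) * P(B)
= 15% * 10%
= 150 / 100 %
= 1.5%

1.5%


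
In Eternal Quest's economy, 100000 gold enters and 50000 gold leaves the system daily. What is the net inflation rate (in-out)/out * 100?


Net gold = 100000 - 50000 = 50000
Inflation rate = net / sunk * 100 = 50000 / 50000 * 100
= 1.0 * 100
= 100.00%

100.00%


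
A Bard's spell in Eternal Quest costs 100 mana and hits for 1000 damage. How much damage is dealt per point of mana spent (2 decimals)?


Efficiency = damage / mana
= 1000 / 100
= 10.00

10.00 dmg/mana


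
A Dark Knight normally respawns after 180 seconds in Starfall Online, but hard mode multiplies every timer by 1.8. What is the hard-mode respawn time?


Respawn time = base * multiplier
= 180 * 1.8
= 324.0 seconds

324.0 seconds


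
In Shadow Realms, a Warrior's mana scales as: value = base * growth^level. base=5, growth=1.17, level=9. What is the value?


value = base * growth^level
= 5 * 1.17^9
= 5 * 4.1084
= 20.54

20.54 mana


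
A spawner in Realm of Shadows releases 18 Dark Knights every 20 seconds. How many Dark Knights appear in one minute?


Spawns per minute = count * (60 / interval)
= 18 * (60 / 20)
= 18 * 3.0
= 54.0

54.0 per minute


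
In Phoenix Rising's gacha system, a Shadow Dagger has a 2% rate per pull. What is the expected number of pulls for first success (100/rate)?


Expected pulls for a geometric distribution = 1/p = 100 / rate%
= 100 / 2
= 50.0

50.0 pulls


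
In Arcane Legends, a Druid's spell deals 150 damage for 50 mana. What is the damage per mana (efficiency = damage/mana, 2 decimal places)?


Efficiency = damage / mana
= 150 / 50
= 3.00

3.00 dmg/mana


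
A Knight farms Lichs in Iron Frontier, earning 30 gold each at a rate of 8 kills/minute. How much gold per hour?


Gold per minute = 30 * 8 = 240
Gold per hour = 240 * 60 = 14400

14400 gold/hour


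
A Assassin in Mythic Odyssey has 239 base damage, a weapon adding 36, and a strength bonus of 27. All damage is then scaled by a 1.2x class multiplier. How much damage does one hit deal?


Sum base + weapon + str = 239 + 36 + 27 = 302
Multiply by 1.2:
302 * 1.2 = 362.4

362.4 damage


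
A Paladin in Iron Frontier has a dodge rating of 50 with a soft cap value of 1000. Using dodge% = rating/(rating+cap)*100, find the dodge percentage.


dodge% = 50 / (50 + 1000) * 100
= 50 / 1050 * 100
= 0.047619 * 100
= 4.76%

4.76%


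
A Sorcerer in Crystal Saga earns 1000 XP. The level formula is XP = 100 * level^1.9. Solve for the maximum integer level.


XP = 100 * level^1.9, so level = (XP / 100)^(1/1.9)
= (1000 / 100)^(1/1.9)
= 10.0^0.5263
= 3.3598
Floor: level = 3

level 3


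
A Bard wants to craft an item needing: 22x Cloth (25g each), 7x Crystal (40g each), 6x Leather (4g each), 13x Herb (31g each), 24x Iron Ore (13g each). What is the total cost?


Cost breakdown:
  Cloth: 22 * 25 = 550
  Crystal: 7 * 40 = 280
  Leather: 6 * 4 = 24
  Herb: 13 * 31 = 403
  Iron Ore: 24 * 13 = 312
Total = 550 + 280 + 24 + 403 + 312 = 1569

1569 gold


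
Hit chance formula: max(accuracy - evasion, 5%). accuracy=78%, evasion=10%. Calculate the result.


accuracy - evasion = 78 - 10 = 68
Apply floor: max(68, 5) = 68
Hit chance = 68%

68%


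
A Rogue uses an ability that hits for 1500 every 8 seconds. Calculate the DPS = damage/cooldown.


DPS = damage / cooldown
= 1500 / 8
= 187.50

187.50 DPS


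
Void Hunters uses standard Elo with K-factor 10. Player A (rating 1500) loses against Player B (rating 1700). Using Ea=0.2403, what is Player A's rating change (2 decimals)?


Elo update: delta = K * (S - Ea), where S = 0 (loses)
S - Ea = 0 - 0.2403 = -0.2403
Rating change = 10 * -0.2403
= -2.40

-2.40 rating points


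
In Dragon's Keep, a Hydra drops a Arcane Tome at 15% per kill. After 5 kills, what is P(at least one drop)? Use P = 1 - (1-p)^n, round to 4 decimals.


P(at least one) = 1 - P(none) = 1 - (1-p)^n
p = 15/100 = 0.15
1 - p = 0.85
(1 - p)^5 = 0.85^5 = 0.443705
P(at least one) = 1 - 0.443705 = 0.5563

0.5563


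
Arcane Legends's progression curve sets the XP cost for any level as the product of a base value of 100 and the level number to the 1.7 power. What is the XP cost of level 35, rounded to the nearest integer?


XP = 100 * level^1.7
Substitute level = 35:
XP = 100 * 35^1.7
= 100 * 421.6146
= 42161

42161 XP


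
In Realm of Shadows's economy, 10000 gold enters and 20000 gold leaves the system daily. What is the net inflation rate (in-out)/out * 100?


Net gold = 10000 - 20000 = -10000
Inflation rate = net / sunk * 100 = -10000 / 20000 * 100
= -0.5 * 100
= -50.00%

-50.00%


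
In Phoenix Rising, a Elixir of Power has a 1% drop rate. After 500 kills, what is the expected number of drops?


Expected drops = kills * (drop_rate / 100)
= 500 * (1 / 100)
= 500 * 0.01
= 5.0

5.0 drops


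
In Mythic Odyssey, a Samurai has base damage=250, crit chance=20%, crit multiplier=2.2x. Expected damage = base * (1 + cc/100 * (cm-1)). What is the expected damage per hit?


E[dmg] = base * (1 + crit_chance * (crit_mult - 1))
cc as decimal = 20/100 = 0.2
cm - 1 = 2.2 - 1 = 1.2
Bonus factor = 0.2 * 1.2 = 0.24
Total multiplier = 1 + 0.24 = 1.24
Expected damage = 250 * 1.24 = 310.00

310.00 damage


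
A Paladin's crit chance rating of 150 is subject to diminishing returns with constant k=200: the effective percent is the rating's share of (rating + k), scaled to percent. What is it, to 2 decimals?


effective% = rating / (rating + k) * 100
= 150 / (150 + 200) * 100
= 150 / 350 * 100
= 0.428571 * 100
= 42.86%

42.86%


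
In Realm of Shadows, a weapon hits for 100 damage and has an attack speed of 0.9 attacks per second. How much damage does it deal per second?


DPS = damage * attack_speed
= 100 * 0.9
= 90.0

90.0 DPS


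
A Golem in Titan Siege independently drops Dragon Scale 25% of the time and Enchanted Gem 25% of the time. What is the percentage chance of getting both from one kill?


For independent events, P(both) = P(A) * P(B)
= 25% * 25%
= 625 / 100 %
= 6.25%

6.25%


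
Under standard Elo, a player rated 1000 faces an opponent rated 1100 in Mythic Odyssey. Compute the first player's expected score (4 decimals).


Elo expected score: Ea = 1/(1 + 10^((Rb-Ra)/400))
Rb - Ra = 1100 - 1000 = 100
(Rb-Ra)/400 = 100/400 = 0.25
10^0.25 = 1.778279
Ea = 1/(1 + 1.778279) = 1/2.778279 = 0.3599

0.3599


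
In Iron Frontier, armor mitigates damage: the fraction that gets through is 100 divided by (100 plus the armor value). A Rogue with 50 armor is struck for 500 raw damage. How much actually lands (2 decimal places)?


actual = 500 * 100 / (100 + 50)
= 500 * 100 / 150
= 50000 / 150
= 333.33

333.33 damage


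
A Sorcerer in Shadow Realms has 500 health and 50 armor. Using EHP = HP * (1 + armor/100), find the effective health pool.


EHP = 500 * (1 + 50/100)
= 500 * (1 + 0.5)
= 500 * 1.5
= 750.0

750.0 EHP


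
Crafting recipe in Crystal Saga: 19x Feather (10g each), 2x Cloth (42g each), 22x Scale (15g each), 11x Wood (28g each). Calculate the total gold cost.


Cost breakdown:
  Feather: 19 * 10 = 190
  Cloth: 2 * 42 = 84
  Scale: 22 * 15 = 330
  Wood: 11 * 28 = 308
Total = 190 + 84 + 330 + 308 = 912

912 gold


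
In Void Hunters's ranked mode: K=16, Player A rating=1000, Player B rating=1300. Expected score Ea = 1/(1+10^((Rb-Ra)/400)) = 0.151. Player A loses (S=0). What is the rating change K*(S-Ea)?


Elo update: delta = K * (S - Ea), where S = 0 (loses)
S - Ea = 0 - 0.151 = -0.151
Rating change = 16 * -0.151
= -2.42

-2.42 rating points


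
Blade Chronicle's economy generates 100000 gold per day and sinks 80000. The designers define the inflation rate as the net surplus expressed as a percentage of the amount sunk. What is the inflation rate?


Net gold = 100000 - 80000 = 20000
Inflation rate = net / sunk * 100 = 20000 / 80000 * 100
= 0.25 * 100
= 25.00%

25.00%


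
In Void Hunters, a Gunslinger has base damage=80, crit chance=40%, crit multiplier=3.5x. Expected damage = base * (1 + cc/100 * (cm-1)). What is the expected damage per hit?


E[dmg] = base * (1 + crit_chance * (crit_mult - 1))
cc as decimal = 40/100 = 0.4
cm - 1 = 3.5 - 1 = 2.5
Bonus factor = 0.4 * 2.5 = 1.0
Total multiplier = 1 + 1.0 = 2.0
Expected damage = 80 * 2.0 = 160.00

160.00 damage


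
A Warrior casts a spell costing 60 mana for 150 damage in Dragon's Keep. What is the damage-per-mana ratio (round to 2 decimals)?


Efficiency = damage / mana
= 150 / 60
= 2.50

2.50 dmg/mana


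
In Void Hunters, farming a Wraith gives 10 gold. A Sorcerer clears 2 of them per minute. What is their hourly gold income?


Gold per minute = 10 * 2 = 20
Gold per hour = 20 * 60 = 1200

1200 gold/hour


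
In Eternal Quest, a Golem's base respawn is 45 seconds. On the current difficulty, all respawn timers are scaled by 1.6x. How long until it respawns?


Respawn time = base * multiplier
= 45 * 1.6
= 72.0 seconds

72.0 seconds


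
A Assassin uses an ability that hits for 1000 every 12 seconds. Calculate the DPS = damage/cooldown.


DPS = damage / cooldown
= 1000 / 12
= 83.33

83.33 DPS


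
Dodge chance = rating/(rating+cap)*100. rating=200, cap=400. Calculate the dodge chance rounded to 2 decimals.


dodge% = 200 / (200 + 400) * 100
= 200 / 600 * 100
= 0.333333 * 100
= 33.33%

33.33%


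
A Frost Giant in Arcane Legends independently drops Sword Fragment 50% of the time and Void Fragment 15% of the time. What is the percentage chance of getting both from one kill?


For independent events, P(both) = P(A) * P(B)
= 50% * 15%
= 750 / 100 %
= 7.5%

7.5%


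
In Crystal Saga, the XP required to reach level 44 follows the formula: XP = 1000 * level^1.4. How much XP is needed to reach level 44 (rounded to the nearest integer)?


XP = 1000 * level^1.4
Substitute level = 44:
XP = 1000 * 44^1.4
= 1000 * 199.9096
= 199910

199910 XP


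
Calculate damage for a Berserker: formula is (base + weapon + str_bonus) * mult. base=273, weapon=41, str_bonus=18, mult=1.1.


Sum base + weapon + str = 273 + 41 + 18 = 332
Multiply by 1.1:
332 * 1.1 = 365.2

365.2 damage


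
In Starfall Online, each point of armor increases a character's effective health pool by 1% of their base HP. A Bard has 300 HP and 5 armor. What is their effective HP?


EHP = 300 * (1 + 5/100)
= 300 * (1 + 0.05)
= 300 * 1.05
= 315.0

315.0 EHP


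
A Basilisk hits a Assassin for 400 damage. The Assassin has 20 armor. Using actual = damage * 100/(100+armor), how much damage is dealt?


actual = 400 * 100 / (100 + 20)
= 400 * 100 / 120
= 40000 / 120
= 333.33

333.33 damage


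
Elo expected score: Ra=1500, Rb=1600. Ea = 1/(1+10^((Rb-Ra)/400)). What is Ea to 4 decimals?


Elo expected score: Ea = 1/(1 + 10^((Rb-Ra)/400))
Rb - Ra = 1600 - 1500 = 100
(Rb-Ra)/400 = 100/400 = 0.25
10^0.25 = 1.778279
Ea = 1/(1 + 1.778279) = 1/2.778279 = 0.3599

0.3599


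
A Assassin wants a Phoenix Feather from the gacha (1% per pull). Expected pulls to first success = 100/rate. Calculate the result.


Expected pulls for a geometric distribution = 1/p = 100 / rate%
= 100 / 1
= 100.0

100.0 pulls
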